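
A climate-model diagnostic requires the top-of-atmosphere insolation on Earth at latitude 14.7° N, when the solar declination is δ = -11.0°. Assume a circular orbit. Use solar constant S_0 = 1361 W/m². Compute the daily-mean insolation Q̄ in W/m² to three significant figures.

cos h₀ = −tan(+14.7°) tan(-11.000°) = 0.0510, h₀ = 1.5198 rad.
Bracket: h₀ sin ϕ sin δ + cos ϕ cos δ sin h₀ = 1.5198×0.25376×-0.19081 + 0.96727×0.98163×0.99870 = -0.073589 + 0.948267 = 0.874678.
Q̄ = (S_0/π) × [bracket] = (1361/π) × 0.874678 = 378.9 W/m².

Q̄ ≈ 379 W/m²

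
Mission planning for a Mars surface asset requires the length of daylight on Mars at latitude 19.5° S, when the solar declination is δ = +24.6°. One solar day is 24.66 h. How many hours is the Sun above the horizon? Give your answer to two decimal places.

11.05 h

cos h₀ = −tan ϕ · tan δ = −tan(-19.5°) × tan(+24.600°) = 0.1621, so h₀ = 1.4079 rad = 80.67°.
Daylight = 2h₀/(2π) × 24.66 h = (1.4079/π) × 24.66 = 11.05 h.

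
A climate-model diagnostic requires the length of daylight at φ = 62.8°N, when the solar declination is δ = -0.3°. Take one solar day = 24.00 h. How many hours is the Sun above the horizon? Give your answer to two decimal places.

11.92 h

cos H₀ = −tan φ · tan δ = −tan(+62.8°) × tan(-0.300°) = 0.0102, so H₀ = 1.5606 rad = 89.42°.
Daylight = 2H₀/(2π) × 24.00 h = (1.5606/π) × 24.00 = 11.92 h.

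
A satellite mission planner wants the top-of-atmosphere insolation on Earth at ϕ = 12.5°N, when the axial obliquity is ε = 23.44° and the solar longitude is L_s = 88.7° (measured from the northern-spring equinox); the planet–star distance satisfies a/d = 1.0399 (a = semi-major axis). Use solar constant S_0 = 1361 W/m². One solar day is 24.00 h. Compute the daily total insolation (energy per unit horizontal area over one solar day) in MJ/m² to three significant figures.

41.9 MJ/m²

Solar declination: sin δ = sin ε · sin L_s = sin 23.44° × sin 88.7° = 0.39769, so δ = +23.434°.
cos h₀ = −tan(+12.5°) tan(+23.434°) = -0.0961, h₀ = 1.6670 rad.
Bracket: h₀ sin ϕ sin δ + cos ϕ cos δ sin h₀ = 1.6670×0.21644×0.39769 + 0.97630×0.91752×0.99537 = 0.143489 + 0.891627 = 1.035116.
Inverse-square distance factor (a/d)² = 1.0399² = 1.081392.
Q̄ = (S_0/π) × 1.081392 × [bracket] = (1361/π) × 1.081392 × 1.035116 = 484.93 W/m².
Daily total = Q̄ × 24.00 h × 3600 s/h = 484.93 × 24.00 × 3600 / 10⁶ = 41.90 MJ/m².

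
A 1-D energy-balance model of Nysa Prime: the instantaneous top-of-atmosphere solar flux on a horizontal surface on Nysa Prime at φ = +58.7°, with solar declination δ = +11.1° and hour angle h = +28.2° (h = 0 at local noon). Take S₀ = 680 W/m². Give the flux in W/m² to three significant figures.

cos θ_z = sin φ sin δ + cos φ cos δ cos h = 0.164502 + 0.449289 = 0.613791.
Flux = S₀ · cos θ_z = 680 × 0.613791 = 417.4 W/m².

417 W/m²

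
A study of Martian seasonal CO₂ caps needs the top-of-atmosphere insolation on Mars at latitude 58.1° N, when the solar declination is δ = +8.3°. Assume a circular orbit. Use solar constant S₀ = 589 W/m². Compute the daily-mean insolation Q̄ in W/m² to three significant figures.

Q̄ ≈ 137 W/m²

cos H₀ = −tan(+58.1°) tan(+8.300°) = -0.2344, H₀ = 1.8074 rad.
Bracket: H₀ sin φ sin δ + cos φ cos δ sin H₀ = 1.8074×0.84897×0.14436 + 0.52844×0.98953×0.97215 = 0.221510 + 0.508344 = 0.729854.
Q̄ = (S₀/π) × [bracket] = (589/π) × 0.729854 = 136.8 W/m².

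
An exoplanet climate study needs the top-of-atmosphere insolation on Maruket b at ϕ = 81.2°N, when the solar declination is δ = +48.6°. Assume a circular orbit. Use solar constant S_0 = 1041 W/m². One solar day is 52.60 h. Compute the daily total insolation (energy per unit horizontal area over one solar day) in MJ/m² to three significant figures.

146 MJ/m²

cos h₀ = −tan(+81.2°) tan(+48.600°) = -7.3270 ≤ −1 ⇒ polar day, h₀ = π.
Bracket: h₀ sin ϕ sin δ + cos ϕ cos δ sin h₀ = 3.1416×0.98823×0.75011 + 0.15299×0.66131×0.00000 = 2.328809 + 0.000000 = 2.328809.
Q̄ = (S_0/π) × [bracket] = (1041/π) × 2.328809 = 771.68 W/m².
Daily total = Q̄ × 52.60 h × 3600 s/h = 771.68 × 52.60 × 3600 / 10⁶ = 146.1 MJ/m².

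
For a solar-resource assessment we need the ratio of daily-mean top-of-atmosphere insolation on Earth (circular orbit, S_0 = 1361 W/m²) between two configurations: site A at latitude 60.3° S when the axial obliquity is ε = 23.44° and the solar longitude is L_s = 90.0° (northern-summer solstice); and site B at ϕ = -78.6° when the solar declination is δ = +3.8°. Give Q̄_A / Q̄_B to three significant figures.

— Configuration A (ϕ=-60.3°):
Solar declination: sin δ = sin ε · sin L_s = sin 23.44° × sin 90.0° = 0.39779, so δ = +23.440°.
cos h₀ = −tan(-60.3°) tan(+23.440°) = 0.7601, h₀ = 0.7073 rad.
Bracket: h₀ sin ϕ sin δ + cos ϕ cos δ sin h₀ = 0.7073×-0.86863×0.39779 + 0.49546×0.91748×0.64978 = -0.244395 + 0.295374 = 0.050979.
Q̄ = (S_0/π) × [bracket] = (1361/π) × 0.050979 = 22.085 W/m².
— Configuration B (ϕ=-78.6°):
cos h₀ = −tan(-78.6°) tan(+3.800°) = 0.3294, h₀ = 1.2351 rad.
Bracket: h₀ sin ϕ sin δ + cos ϕ cos δ sin h₀ = 1.2351×-0.98027×0.06627 + 0.19766×0.99780×0.94419 = -0.080235 + 0.186218 = 0.105983.
Q̄ = (S_0/π) × [bracket] = (1361/π) × 0.105983 = 45.914 W/m².
Ratio Q̄_A / Q̄_B = 22.085 / 45.914 = 0.4810.

Q̄_A / Q̄_B ≈ 0.481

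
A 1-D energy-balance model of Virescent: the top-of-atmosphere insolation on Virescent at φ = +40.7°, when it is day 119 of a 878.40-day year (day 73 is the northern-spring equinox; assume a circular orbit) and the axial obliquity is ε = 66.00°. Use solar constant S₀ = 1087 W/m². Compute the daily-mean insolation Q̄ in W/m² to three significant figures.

Solar longitude: λ_s = 360° × (119 − 73)/878.40 = 18.852°.
sin δ = sin 66.00° × sin 18.852° = 0.29520, so δ = +17.169°.
cos H₀ = −tan(+40.7°) tan(+17.169°) = -0.2658, H₀ = 1.8398 rad.
Bracket: H₀ sin φ sin δ + cos φ cos δ sin H₀ = 1.8398×0.65210×0.29520 + 0.75813×0.95544×0.96404 = 0.354161 + 0.698300 = 1.052461.
Q̄ = (S₀/π) × [bracket] = (1087/π) × 1.052461 = 364.2 W/m².

Q̄ ≈ 364 W/m²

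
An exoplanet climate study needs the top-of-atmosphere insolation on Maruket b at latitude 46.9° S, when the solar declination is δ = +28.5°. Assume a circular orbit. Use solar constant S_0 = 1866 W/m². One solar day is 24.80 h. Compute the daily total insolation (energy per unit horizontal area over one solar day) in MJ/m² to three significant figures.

cos h₀ = −tan(-46.9°) tan(+28.500°) = 0.5802, h₀ = 0.9518 rad.
Bracket: h₀ sin ϕ sin δ + cos ϕ cos δ sin h₀ = 0.9518×-0.73016×0.47716 + 0.68327×0.87882×0.81446 = -0.331610 + 0.489060 = 0.157450.
Q̄ = (S_0/π) × [bracket] = (1866/π) × 0.157450 = 93.520 W/m².
Daily total = Q̄ × 24.80 h × 3600 s/h = 93.520 × 24.80 × 3600 / 10⁶ = 8.349 MJ/m².

8.35 MJ/m²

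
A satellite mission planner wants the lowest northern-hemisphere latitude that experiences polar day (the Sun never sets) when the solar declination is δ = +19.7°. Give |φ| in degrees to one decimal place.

|φ| = 70.3°

Polar day requires cos H₀ = −tan φ tan δ ≤ −1, i.e. tan φ tan δ ≥ 1.
The boundary is |tan φ| · |tan δ| = 1, so |φ| = 90° − |δ| = 90° − 19.7° = 70.3° in the northern hemisphere.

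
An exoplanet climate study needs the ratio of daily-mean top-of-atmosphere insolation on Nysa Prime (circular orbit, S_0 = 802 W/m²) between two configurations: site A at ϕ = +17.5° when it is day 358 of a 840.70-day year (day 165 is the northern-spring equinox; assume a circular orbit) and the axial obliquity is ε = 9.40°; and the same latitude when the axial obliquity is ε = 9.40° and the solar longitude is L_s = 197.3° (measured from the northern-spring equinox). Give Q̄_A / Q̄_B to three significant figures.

— Configuration A (ϕ=+17.5°):
Solar longitude: L_s = 360° × (358 − 165)/840.70 = 82.645°.
sin δ = sin 9.40° × sin 82.645° = 0.16198, so δ = +9.322°.
cos h₀ = −tan(+17.5°) tan(+9.322°) = -0.0518, h₀ = 1.6226 rad.
Bracket: h₀ sin ϕ sin δ + cos ϕ cos δ sin h₀ = 1.6226×0.30071×0.16198 + 0.95372×0.98679×0.99866 = 0.079035 + 0.939860 = 1.018895.
Q̄ = (S_0/π) × [bracket] = (802/π) × 1.018895 = 260.11 W/m².
— Configuration B (ϕ=+17.5°):
Solar declination: sin δ = sin ε · sin L_s = sin 9.40° × sin 197.3° = -0.04857, so δ = -2.784°.
cos h₀ = −tan(+17.5°) tan(-2.784°) = 0.0153, h₀ = 1.5555 rad.
Bracket: h₀ sin ϕ sin δ + cos ϕ cos δ sin h₀ = 1.5555×0.30071×-0.04857 + 0.95372×0.99882×0.99988 = -0.022719 + 0.952480 = 0.929761.
Q̄ = (S_0/π) × [bracket] = (802/π) × 0.929761 = 237.35 W/m².
Ratio Q̄_A / Q̄_B = 260.11 / 237.35 = 1.096.

Q̄_A / Q̄_B ≈ 1.10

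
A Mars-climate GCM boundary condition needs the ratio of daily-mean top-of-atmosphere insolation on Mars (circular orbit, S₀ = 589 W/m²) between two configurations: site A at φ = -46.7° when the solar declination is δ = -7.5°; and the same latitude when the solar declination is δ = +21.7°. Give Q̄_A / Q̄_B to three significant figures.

Q̄_A / Q̄_B ≈ 3.07

— Configuration A (φ=-46.7°):
cos H₀ = −tan(-46.7°) tan(-7.500°) = -0.1397, H₀ = 1.7110 rad.
Bracket: H₀ sin φ sin δ + cos φ cos δ sin H₀ = 1.7110×-0.72777×-0.13053 + 0.68582×0.99144×0.99019 = 0.162538 + 0.673279 = 0.835817.
Q̄ = (S₀/π) × [bracket] = (589/π) × 0.835817 = 156.70 W/m².
— Configuration B (φ=-46.7°):
cos H₀ = −tan(-46.7°) tan(+21.700°) = 0.4223, H₀ = 1.1348 rad.
Bracket: H₀ sin φ sin δ + cos φ cos δ sin H₀ = 1.1348×-0.72777×0.36975 + 0.68582×0.92913×0.90646 = -0.305367 + 0.577611 = 0.272244.
Q̄ = (S₀/π) × [bracket] = (589/π) × 0.272244 = 51.042 W/m².
Ratio Q̄_A / Q̄_B = 156.70 / 51.042 = 3.070.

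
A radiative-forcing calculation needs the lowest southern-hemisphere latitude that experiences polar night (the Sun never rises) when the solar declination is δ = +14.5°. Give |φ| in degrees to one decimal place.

Polar night requires cos H₀ = −tan φ tan δ ≥ 1, i.e. tan φ tan δ ≤ −1.
The boundary is |tan φ| · |tan δ| = 1, so |φ| = 90° − |δ| = 90° − 14.5° = 75.5° in the southern hemisphere.

|φ| = 75.5°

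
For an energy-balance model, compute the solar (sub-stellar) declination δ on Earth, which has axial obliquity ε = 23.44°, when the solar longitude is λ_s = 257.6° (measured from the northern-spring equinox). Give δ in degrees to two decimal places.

δ = -22.86°

sin δ = sin ε · sin λ_s = sin 23.44° × sin 257.6° = -0.388509.
δ = arcsin(-0.388509) = -22.86°.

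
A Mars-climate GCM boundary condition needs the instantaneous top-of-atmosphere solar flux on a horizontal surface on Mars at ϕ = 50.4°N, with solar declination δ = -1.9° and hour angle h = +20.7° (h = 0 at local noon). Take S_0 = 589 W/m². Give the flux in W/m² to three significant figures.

cos θ_z = sin ϕ sin δ + cos ϕ cos δ cos h = -0.025547 + 0.595947 = 0.570400.
Flux = S_0 · cos θ_z = 589 × 0.570400 = 336.0 W/m².

336 W/m²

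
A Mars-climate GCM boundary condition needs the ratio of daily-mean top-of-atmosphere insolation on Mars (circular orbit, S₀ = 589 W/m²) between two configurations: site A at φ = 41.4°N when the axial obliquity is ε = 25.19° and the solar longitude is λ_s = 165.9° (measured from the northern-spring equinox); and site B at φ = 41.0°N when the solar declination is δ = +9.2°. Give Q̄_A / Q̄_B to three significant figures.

Q̄_A / Q̄_B ≈ 0.934

— Configuration A (φ=+41.4°):
Solar declination: sin δ = sin ε · sin λ_s = sin 25.19° × sin 165.9° = 0.10369, so δ = +5.952°.
cos H₀ = −tan(+41.4°) tan(+5.952°) = -0.0919, H₀ = 1.6628 rad.
Bracket: H₀ sin φ sin δ + cos φ cos δ sin H₀ = 1.6628×0.66131×0.10369 + 0.75011×0.99461×0.99577 = 0.114020 + 0.742911 = 0.856931.
Q̄ = (S₀/π) × [bracket] = (589/π) × 0.856931 = 160.66 W/m².
— Configuration B (φ=+41.0°):
cos H₀ = −tan(+41.0°) tan(+9.200°) = -0.1408, H₀ = 1.7121 rad.
Bracket: H₀ sin φ sin δ + cos φ cos δ sin H₀ = 1.7121×0.65606×0.15988 + 0.75471×0.98714×0.99004 = 0.179584 + 0.737584 = 0.917168.
Q̄ = (S₀/π) × [bracket] = (589/π) × 0.917168 = 171.95 W/m².
Ratio Q̄_A / Q̄_B = 160.66 / 171.95 = 0.9343.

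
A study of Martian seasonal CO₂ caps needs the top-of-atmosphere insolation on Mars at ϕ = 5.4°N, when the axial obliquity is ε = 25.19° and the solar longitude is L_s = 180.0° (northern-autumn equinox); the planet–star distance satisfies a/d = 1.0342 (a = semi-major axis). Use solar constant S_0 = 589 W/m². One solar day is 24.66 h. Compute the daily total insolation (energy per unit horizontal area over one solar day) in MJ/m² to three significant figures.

17.7 MJ/m²

Solar declination: sin δ = sin ε · sin L_s = sin 25.19° × sin 180.0° = 0.00000, so δ = +0.000°.
cos h₀ = −tan(+5.4°) tan(+0.000°) = -0.0000, h₀ = 1.5708 rad.
Bracket: h₀ sin ϕ sin δ + cos ϕ cos δ sin h₀ = 1.5708×0.09411×0.00000 + 0.99556×1.00000×1.00000 = 0.000000 + 0.995560 = 0.995560.
Inverse-square distance factor (a/d)² = 1.0342² = 1.069570.
Q̄ = (S_0/π) × 1.069570 × [bracket] = (589/π) × 1.069570 × 0.995560 = 199.64 W/m².
Daily total = Q̄ × 24.66 h × 3600 s/h = 199.64 × 24.66 × 3600 / 10⁶ = 17.72 MJ/m².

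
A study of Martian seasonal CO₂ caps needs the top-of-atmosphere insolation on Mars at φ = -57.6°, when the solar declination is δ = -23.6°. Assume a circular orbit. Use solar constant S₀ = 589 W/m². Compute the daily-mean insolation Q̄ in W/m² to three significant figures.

cos H₀ = −tan(-57.6°) tan(-23.600°) = -0.6884, H₀ = 2.3301 rad.
Bracket: H₀ sin φ sin δ + cos φ cos δ sin H₀ = 2.3301×-0.84433×-0.40035 + 0.53583×0.91636×0.72531 = 0.787638 + 0.356137 = 1.143775.
Q̄ = (S₀/π) × [bracket] = (589/π) × 1.143775 = 214.4 W/m².

Q̄ ≈ 214 W/m²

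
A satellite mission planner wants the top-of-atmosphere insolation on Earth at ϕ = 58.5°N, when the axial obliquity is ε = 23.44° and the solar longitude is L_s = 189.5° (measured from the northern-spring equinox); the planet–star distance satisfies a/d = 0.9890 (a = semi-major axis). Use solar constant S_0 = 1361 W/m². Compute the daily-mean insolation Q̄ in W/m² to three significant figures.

Solar declination: sin δ = sin ε · sin L_s = sin 23.44° × sin 189.5° = -0.06565, so δ = -3.764°.
cos h₀ = −tan(+58.5°) tan(-3.764°) = 0.1074, h₀ = 1.4632 rad.
Bracket: h₀ sin ϕ sin δ + cos ϕ cos δ sin h₀ = 1.4632×0.85264×-0.06565 + 0.52250×0.99784×0.99422 = -0.081904 + 0.518358 = 0.436454.
Inverse-square distance factor (a/d)² = 0.9890² = 0.978121.
Q̄ = (S_0/π) × 0.978121 × [bracket] = (1361/π) × 0.978121 × 0.436454 = 184.9 W/m².

Q̄ ≈ 185 W/m²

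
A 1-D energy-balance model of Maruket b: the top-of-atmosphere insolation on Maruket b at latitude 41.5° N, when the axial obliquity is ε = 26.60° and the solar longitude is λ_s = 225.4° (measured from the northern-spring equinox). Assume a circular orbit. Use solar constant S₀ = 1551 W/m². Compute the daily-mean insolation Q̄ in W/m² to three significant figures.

Q̄ ≈ 202 W/m²

Solar declination: sin δ = sin ε · sin λ_s = sin 26.60° × sin 225.4° = -0.31882, so δ = -18.591°.
cos H₀ = −tan(+41.5°) tan(-18.591°) = 0.2976, H₀ = 1.2686 rad.
Bracket: H₀ sin φ sin δ + cos φ cos δ sin H₀ = 1.2686×0.66262×-0.31882 + 0.74896×0.94782×0.95469 = -0.268000 + 0.677715 = 0.409715.
Q̄ = (S₀/π) × [bracket] = (1551/π) × 0.409715 = 202.3 W/m².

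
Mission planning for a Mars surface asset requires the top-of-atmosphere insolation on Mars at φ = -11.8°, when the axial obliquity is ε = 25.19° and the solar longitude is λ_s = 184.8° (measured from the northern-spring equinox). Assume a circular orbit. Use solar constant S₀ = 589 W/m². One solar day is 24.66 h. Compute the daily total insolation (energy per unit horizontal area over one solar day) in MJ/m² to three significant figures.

Solar declination: sin δ = sin ε · sin λ_s = sin 25.19° × sin 184.8° = -0.03562, so δ = -2.041°.
cos H₀ = −tan(-11.8°) tan(-2.041°) = -0.0074, H₀ = 1.5782 rad.
Bracket: H₀ sin φ sin δ + cos φ cos δ sin H₀ = 1.5782×-0.20450×-0.03562 + 0.97887×0.99937×0.99997 = 0.011496 + 0.978224 = 0.989720.
Q̄ = (S₀/π) × [bracket] = (589/π) × 0.989720 = 185.56 W/m².
Daily total = Q̄ × 24.66 h × 3600 s/h = 185.56 × 24.66 × 3600 / 10⁶ = 16.47 MJ/m².

16.5 MJ/m²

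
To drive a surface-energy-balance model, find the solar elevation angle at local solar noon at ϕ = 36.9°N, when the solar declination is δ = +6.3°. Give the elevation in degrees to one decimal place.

59.4°

At local noon the hour angle is zero, so the zenith angle equals |ϕ − δ| = |+36.9° − (+6.300°)| = 30.600°.
Elevation = 90° − 30.600° = 59.4°.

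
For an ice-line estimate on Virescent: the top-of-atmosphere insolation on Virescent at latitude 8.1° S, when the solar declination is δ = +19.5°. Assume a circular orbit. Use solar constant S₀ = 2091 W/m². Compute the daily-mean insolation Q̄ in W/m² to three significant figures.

cos H₀ = −tan(-8.1°) tan(+19.500°) = 0.0504, H₀ = 1.5204 rad.
Bracket: H₀ sin φ sin δ + cos φ cos δ sin H₀ = 1.5204×-0.14090×0.33381 + 0.99002×0.94264×0.99873 = -0.071510 + 0.932047 = 0.860537.
Q̄ = (S₀/π) × [bracket] = (2091/π) × 0.860537 = 572.8 W/m².

Q̄ ≈ 573 W/m²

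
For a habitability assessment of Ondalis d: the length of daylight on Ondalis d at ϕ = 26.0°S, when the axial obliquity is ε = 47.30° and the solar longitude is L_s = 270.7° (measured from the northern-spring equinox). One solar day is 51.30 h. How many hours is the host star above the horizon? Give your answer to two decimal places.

34.74 h

Solar declination: sin δ = sin ε · sin L_s = sin 47.30° × sin 270.7° = -0.73486, so δ = -47.295°.
cos h₀ = −tan ϕ · tan δ = −tan(-26.0°) × tan(-47.295°) = -0.5285, so h₀ = 2.1276 rad = 121.90°.
Daylight = 2h₀/(2π) × 51.30 h = (2.1276/π) × 51.30 = 34.74 h.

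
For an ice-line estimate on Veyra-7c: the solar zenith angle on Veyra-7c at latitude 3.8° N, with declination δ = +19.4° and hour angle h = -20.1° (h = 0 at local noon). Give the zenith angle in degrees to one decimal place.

cos θ_z = sin φ sin δ + cos φ cos δ cos h = 0.022014 + 0.883828 = 0.905842.
θ_z = arccos(0.905842) = 25.1°.

θ_z = 25.1°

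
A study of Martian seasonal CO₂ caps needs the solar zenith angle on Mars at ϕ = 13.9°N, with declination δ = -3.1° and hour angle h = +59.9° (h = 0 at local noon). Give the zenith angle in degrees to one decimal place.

cos θ_z = sin ϕ sin δ + cos ϕ cos δ cos h = -0.012991 + 0.486112 = 0.473121.
θ_z = arccos(0.473121) = 61.8°.

θ_z = 61.8°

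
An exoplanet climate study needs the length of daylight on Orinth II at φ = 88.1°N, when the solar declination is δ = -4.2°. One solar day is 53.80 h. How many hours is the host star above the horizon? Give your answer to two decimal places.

cos H₀ = −tan φ · tan δ = 2.2137 ≥ 1, so the host star never rises (polar night) and H₀ = 0.
Daylight = 2H₀/(2π) × 53.80 h = (0.0000/π) × 53.80 = 0.00 h.

0.00 h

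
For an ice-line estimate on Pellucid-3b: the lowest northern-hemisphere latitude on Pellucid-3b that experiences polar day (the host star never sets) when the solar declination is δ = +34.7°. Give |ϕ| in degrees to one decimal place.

Polar day requires cos h₀ = −tan ϕ tan δ ≤ −1, i.e. tan ϕ tan δ ≥ 1.
The boundary is |tan ϕ| · |tan δ| = 1, so |ϕ| = 90° − |δ| = 90° − 34.7° = 55.3° in the northern hemisphere.

|ϕ| = 55.3°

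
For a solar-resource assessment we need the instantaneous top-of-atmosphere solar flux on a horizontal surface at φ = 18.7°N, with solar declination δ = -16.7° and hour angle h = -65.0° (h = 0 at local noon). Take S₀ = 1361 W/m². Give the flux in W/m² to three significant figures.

396 W/m²

cos θ_z = sin φ sin δ + cos φ cos δ cos h = -0.092132 + 0.383424 = 0.291292.
Flux = S₀ · cos θ_z = 1361 × 0.291292 = 396.4 W/m².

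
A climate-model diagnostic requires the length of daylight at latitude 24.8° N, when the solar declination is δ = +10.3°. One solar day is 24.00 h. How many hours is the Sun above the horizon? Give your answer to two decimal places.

cos H₀ = −tan φ · tan δ = −tan(+24.8°) × tan(+10.300°) = -0.0840, so H₀ = 1.6549 rad = 94.82°.
Daylight = 2H₀/(2π) × 24.00 h = (1.6549/π) × 24.00 = 12.64 h.

12.64 h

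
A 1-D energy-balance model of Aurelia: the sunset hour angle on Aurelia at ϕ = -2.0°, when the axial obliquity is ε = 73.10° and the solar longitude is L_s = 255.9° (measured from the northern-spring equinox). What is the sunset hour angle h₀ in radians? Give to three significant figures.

Solar declination: sin δ = sin ε · sin L_s = sin 73.10° × sin 255.9° = -0.92799, so δ = -68.123°.
cos h₀ = −tan ϕ · tan δ = −tan(-2.0°) × tan(-68.123°) = -0.0870, so h₀ = 1.6579 rad = 94.99°.

h₀ = 1.66 rad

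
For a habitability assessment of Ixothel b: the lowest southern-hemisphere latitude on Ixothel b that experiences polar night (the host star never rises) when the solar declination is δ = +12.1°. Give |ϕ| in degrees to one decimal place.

Polar night requires cos h₀ = −tan ϕ tan δ ≥ 1, i.e. tan ϕ tan δ ≤ −1.
The boundary is |tan ϕ| · |tan δ| = 1, so |ϕ| = 90° − |δ| = 90° − 12.1° = 77.9° in the southern hemisphere.

|ϕ| = 77.9°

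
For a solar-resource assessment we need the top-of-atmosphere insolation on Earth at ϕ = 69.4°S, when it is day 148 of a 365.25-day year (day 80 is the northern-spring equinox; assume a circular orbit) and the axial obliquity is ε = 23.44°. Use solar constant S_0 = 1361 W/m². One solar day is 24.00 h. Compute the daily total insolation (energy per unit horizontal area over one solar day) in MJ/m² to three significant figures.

0.00 MJ/m²

Solar longitude: L_s = 360° × (148 − 80)/365.25 = 67.023°.
sin δ = sin 23.44° × sin 67.023° = 0.36623, so δ = +21.483°.
cos h₀ = −tan(-69.4°) tan(+21.483°) = 1.0471 ≥ 1 ⇒ polar night, h₀ = 0 and Q̄ = 0.
Daily total = Q̄ × 24.00 h × 3600 s/h = 0.00 MJ/m².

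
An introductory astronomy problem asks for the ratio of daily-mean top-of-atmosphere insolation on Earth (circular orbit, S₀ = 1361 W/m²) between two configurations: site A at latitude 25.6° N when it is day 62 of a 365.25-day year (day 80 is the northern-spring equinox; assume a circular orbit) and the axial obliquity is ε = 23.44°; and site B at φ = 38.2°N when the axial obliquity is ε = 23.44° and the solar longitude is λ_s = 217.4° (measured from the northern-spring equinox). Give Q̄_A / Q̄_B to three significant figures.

Q̄_A / Q̄_B ≈ 1.50

— Configuration A (φ=+25.6°):
Solar longitude: λ_s = 360° × (62 − 80)/365.25 = -17.741°, i.e. -17.741° + 360° = 342.259°.
sin δ = sin 23.44° × sin 342.259° = -0.12121, so δ = -6.962°.
cos H₀ = −tan(+25.6°) tan(-6.962°) = 0.0585, H₀ = 1.5123 rad.
Bracket: H₀ sin φ sin δ + cos φ cos δ sin H₀ = 1.5123×0.43209×-0.12121 + 0.90183×0.99263×0.99829 = -0.079205 + 0.893653 = 0.814448.
Q̄ = (S₀/π) × [bracket] = (1361/π) × 0.814448 = 352.83 W/m².
— Configuration B (φ=+38.2°):
Solar declination: sin δ = sin ε · sin λ_s = sin 23.44° × sin 217.4° = -0.24161, so δ = -13.981°.
cos H₀ = −tan(+38.2°) tan(-13.981°) = 0.1959, H₀ = 1.3736 rad.
Bracket: H₀ sin φ sin δ + cos φ cos δ sin H₀ = 1.3736×0.61841×-0.24161 + 0.78586×0.97037×0.98062 = -0.205235 + 0.747796 = 0.542561.
Q̄ = (S₀/π) × [bracket] = (1361/π) × 0.542561 = 235.05 W/m².
Ratio Q̄_A / Q̄_B = 352.83 / 235.05 = 1.501.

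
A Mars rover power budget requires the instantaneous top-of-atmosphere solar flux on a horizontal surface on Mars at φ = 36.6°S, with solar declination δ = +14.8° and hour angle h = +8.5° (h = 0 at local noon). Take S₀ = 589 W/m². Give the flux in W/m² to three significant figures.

cos θ_z = sin φ sin δ + cos φ cos δ cos h = -0.152303 + 0.767657 = 0.615354.
Flux = S₀ · cos θ_z = 589 × 0.615354 = 362.4 W/m².

362 W/m²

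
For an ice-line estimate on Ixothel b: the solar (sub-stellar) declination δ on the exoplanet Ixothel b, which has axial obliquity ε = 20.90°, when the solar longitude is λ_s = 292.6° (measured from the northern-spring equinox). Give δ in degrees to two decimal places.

δ = -19.23°

sin δ = sin ε · sin λ_s = sin 20.90° × sin 292.6° = -0.329344.
δ = arcsin(-0.329344) = -19.23°.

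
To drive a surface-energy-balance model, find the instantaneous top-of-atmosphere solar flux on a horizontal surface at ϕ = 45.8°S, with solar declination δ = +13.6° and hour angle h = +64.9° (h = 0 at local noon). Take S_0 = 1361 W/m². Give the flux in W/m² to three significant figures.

162 W/m²

cos θ_z = sin ϕ sin δ + cos ϕ cos δ cos h = -0.168576 + 0.287445 = 0.118869.
Flux = S_0 · cos θ_z = 1361 × 0.118869 = 161.8 W/m².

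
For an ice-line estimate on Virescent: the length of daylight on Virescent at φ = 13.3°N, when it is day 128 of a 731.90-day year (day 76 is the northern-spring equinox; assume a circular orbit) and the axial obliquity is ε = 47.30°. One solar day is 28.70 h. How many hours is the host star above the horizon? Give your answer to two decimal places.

Solar longitude: λ_s = 360° × (128 − 76)/731.90 = 25.577°.
sin δ = sin 47.30° × sin 25.577° = 0.31728, so δ = +18.499°.
cos H₀ = −tan φ · tan δ = −tan(+13.3°) × tan(+18.499°) = -0.0791, so H₀ = 1.6500 rad = 94.54°.
Daylight = 2H₀/(2π) × 28.70 h = (1.6500/π) × 28.70 = 15.07 h.

15.07 h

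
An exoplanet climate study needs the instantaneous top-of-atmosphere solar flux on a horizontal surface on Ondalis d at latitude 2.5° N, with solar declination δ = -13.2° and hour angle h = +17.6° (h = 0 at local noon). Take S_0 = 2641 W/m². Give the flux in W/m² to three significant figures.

cos θ_z = sin ϕ sin δ + cos ϕ cos δ cos h = -0.009961 + 0.927123 = 0.917162.
Flux = S_0 · cos θ_z = 2641 × 0.917162 = 2422 W/m².

2.42e+03 W/m²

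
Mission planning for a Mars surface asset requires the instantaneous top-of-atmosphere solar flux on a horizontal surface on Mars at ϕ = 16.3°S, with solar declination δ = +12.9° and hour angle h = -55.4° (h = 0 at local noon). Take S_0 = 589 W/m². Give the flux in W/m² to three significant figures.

276 W/m²

cos θ_z = sin ϕ sin δ + cos ϕ cos δ cos h = -0.062659 + 0.531264 = 0.468605.
Flux = S_0 · cos θ_z = 589 × 0.468605 = 276.0 W/m².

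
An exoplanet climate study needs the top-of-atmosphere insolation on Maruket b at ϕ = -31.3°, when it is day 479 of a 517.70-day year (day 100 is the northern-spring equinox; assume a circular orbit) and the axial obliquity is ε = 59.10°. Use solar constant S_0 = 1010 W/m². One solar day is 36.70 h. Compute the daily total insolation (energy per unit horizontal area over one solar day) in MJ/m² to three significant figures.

59.1 MJ/m²

Solar longitude: L_s = 360° × (479 − 100)/517.70 = 263.550°.
sin δ = sin 59.10° × sin 263.550° = -0.85263, so δ = -58.499°.
cos h₀ = −tan(-31.3°) tan(-58.499°) = -0.9922, h₀ = 3.0163 rad.
Bracket: h₀ sin ϕ sin δ + cos ϕ cos δ sin h₀ = 3.0163×-0.51952×-0.85263 + 0.85446×0.52251×0.12501 = 1.336095 + 0.055812 = 1.391907.
Q̄ = (S_0/π) × [bracket] = (1010/π) × 1.391907 = 447.49 W/m².
Daily total = Q̄ × 36.70 h × 3600 s/h = 447.49 × 36.70 × 3600 / 10⁶ = 59.12 MJ/m².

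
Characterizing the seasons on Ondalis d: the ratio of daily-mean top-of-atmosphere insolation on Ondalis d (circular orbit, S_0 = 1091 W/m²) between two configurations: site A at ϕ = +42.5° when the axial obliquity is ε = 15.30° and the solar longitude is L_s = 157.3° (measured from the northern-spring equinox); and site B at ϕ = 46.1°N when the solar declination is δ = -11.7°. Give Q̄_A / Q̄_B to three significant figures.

— Configuration A (ϕ=+42.5°):
Solar declination: sin δ = sin ε · sin L_s = sin 15.30° × sin 157.3° = 0.10183, so δ = +5.845°.
cos h₀ = −tan(+42.5°) tan(+5.845°) = -0.0938, h₀ = 1.6647 rad.
Bracket: h₀ sin ϕ sin δ + cos ϕ cos δ sin h₀ = 1.6647×0.67559×0.10183 + 0.73728×0.99480×0.99559 = 0.114524 + 0.730212 = 0.844736.
Q̄ = (S_0/π) × [bracket] = (1091/π) × 0.844736 = 293.36 W/m².
— Configuration B (ϕ=+46.1°):
cos h₀ = −tan(+46.1°) tan(-11.700°) = 0.2152, h₀ = 1.3539 rad.
Bracket: h₀ sin ϕ sin δ + cos ϕ cos δ sin h₀ = 1.3539×0.72055×-0.20279 + 0.69340×0.97922×0.97657 = -0.197832 + 0.663082 = 0.465250.
Q̄ = (S_0/π) × [bracket] = (1091/π) × 0.465250 = 161.57 W/m².
Ratio Q̄_A / Q̄_B = 293.36 / 161.57 = 1.816.

Q̄_A / Q̄_B ≈ 1.82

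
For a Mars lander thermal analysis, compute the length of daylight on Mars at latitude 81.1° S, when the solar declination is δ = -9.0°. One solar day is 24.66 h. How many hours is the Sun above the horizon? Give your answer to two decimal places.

24.66 h

Sunrise equation: cos H₀ = −tan φ · tan δ = -1.0114 ≤ −1, so the Sun never sets (polar day) and H₀ = π.
Daylight = 2H₀/(2π) × 24.66 h = (3.1416/π) × 24.66 = 24.66 h.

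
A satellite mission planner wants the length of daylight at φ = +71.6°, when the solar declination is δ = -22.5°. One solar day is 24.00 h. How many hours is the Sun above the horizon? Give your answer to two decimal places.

0.00 h

cos H₀ = −tan φ · tan δ = 1.2452 ≥ 1, so the Sun never rises (polar night) and H₀ = 0.
Daylight = 2H₀/(2π) × 24.00 h = (0.0000/π) × 24.00 = 0.00 h.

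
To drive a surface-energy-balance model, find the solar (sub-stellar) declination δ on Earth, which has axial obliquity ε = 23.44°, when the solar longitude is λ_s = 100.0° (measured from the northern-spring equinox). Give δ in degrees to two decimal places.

δ = +23.06°

sin δ = sin ε · sin λ_s = sin 23.44° × sin 100.0° = 0.391745.
δ = arcsin(0.391745) = +23.06°.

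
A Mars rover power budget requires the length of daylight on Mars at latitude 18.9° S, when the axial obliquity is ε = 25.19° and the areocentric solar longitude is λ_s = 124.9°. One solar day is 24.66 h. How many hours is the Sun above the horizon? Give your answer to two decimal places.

sin δ = sin 25.19° × sin 124.9° = 0.34907, so δ = +20.431°.
cos H₀ = −tan φ · tan δ = −tan(-18.9°) × tan(+20.431°) = 0.1275, so H₀ = 1.4429 rad = 82.67°.
Daylight = 2H₀/(2π) × 24.66 h = (1.4429/π) × 24.66 = 11.33 h.

11.33 h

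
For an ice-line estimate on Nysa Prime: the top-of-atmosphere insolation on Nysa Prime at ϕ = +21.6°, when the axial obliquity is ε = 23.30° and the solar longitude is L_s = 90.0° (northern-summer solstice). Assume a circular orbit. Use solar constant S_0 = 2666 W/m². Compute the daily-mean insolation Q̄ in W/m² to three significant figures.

Solar declination: sin δ = sin ε · sin L_s = sin 23.30° × sin 90.0° = 0.39555, so δ = +23.300°.
cos h₀ = −tan(+21.6°) tan(+23.300°) = -0.1705, h₀ = 1.7421 rad.
Bracket: h₀ sin ϕ sin δ + cos ϕ cos δ sin h₀ = 1.7421×0.36812×0.39555 + 0.92978×0.91845×0.98536 = 0.253667 + 0.841455 = 1.095122.
Q̄ = (S_0/π) × [bracket] = (2666/π) × 1.095122 = 929.3 W/m².

Q̄ ≈ 929 W/m²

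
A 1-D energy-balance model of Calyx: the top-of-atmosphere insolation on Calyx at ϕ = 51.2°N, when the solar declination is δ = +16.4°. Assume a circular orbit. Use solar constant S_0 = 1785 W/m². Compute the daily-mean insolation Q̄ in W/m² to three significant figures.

cos h₀ = −tan(+51.2°) tan(+16.400°) = -0.3661, h₀ = 1.9456 rad.
Bracket: h₀ sin ϕ sin δ + cos ϕ cos δ sin h₀ = 1.9456×0.77934×0.28234 + 0.62660×0.95931×0.93059 = 0.428108 + 0.559381 = 0.987489.
Q̄ = (S_0/π) × [bracket] = (1785/π) × 0.987489 = 561.1 W/m².

Q̄ ≈ 561 W/m²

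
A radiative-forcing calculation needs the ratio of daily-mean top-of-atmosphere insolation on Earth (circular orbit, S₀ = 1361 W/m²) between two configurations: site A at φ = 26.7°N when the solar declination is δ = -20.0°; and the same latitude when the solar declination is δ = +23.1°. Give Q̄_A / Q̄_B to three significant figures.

Q̄_A / Q̄_B ≈ 0.548

— Configuration A (φ=+26.7°):
cos H₀ = −tan(+26.7°) tan(-20.000°) = 0.1831, H₀ = 1.3867 rad.
Bracket: H₀ sin φ sin δ + cos φ cos δ sin H₀ = 1.3867×0.44932×-0.34202 + 0.89337×0.93969×0.98310 = -0.213103 + 0.825303 = 0.612200.
Q̄ = (S₀/π) × [bracket] = (1361/π) × 0.612200 = 265.22 W/m².
— Configuration B (φ=+26.7°):
cos H₀ = −tan(+26.7°) tan(+23.100°) = -0.2145, H₀ = 1.7870 rad.
Bracket: H₀ sin φ sin δ + cos φ cos δ sin H₀ = 1.7870×0.44932×0.39234 + 0.89337×0.91982×0.97672 = 0.315023 + 0.802609 = 1.117632.
Q̄ = (S₀/π) × [bracket] = (1361/π) × 1.117632 = 484.18 W/m².
Ratio Q̄_A / Q̄_B = 265.22 / 484.18 = 0.5478.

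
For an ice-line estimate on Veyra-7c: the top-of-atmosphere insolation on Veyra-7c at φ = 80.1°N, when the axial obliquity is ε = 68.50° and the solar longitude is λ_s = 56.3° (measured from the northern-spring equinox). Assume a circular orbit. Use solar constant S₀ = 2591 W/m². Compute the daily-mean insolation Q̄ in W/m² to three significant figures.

Q̄ ≈ 1.98e+03 W/m²

Solar declination: sin δ = sin ε · sin λ_s = sin 68.50° × sin 56.3° = 0.77406, so δ = +50.720°.
cos H₀ = −tan(+80.1°) tan(+50.720°) = -7.0054 ≤ −1 ⇒ polar day, H₀ = π.
Bracket: H₀ sin φ sin δ + cos φ cos δ sin H₀ = 3.1416×0.98511×0.77406 + 0.17193×0.63311×0.00000 = 2.395578 + 0.000000 = 2.395578.
Q̄ = (S₀/π) × [bracket] = (2591/π) × 2.395578 = 1976 W/m².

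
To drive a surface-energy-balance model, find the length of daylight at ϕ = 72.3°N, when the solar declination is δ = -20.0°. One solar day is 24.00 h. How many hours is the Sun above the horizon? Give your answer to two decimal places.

cos h₀ = −tan ϕ · tan δ = 1.1405 ≥ 1, so the Sun never rises (polar night) and h₀ = 0.
Daylight = 2h₀/(2π) × 24.00 h = (0.0000/π) × 24.00 = 0.00 h.

0.00 h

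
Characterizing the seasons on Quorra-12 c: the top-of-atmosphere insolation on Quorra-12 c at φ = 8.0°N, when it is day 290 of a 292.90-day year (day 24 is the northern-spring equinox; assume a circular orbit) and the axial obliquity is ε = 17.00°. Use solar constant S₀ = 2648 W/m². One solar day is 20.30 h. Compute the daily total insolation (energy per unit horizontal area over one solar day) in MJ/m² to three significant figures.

58.1 MJ/m²

Solar longitude: λ_s = 360° × (290 − 24)/292.90 = 326.938°.
sin δ = sin 17.00° × sin 326.938° = -0.15950, so δ = -9.178°.
cos H₀ = −tan(+8.0°) tan(-9.178°) = 0.0227, H₀ = 1.5481 rad.
Bracket: H₀ sin φ sin δ + cos φ cos δ sin H₀ = 1.5481×0.13917×-0.15950 + 0.99027×0.98720×0.99974 = -0.034364 + 0.977340 = 0.942976.
Q̄ = (S₀/π) × [bracket] = (2648/π) × 0.942976 = 794.82 W/m².
Daily total = Q̄ × 20.30 h × 3600 s/h = 794.82 × 20.30 × 3600 / 10⁶ = 58.09 MJ/m².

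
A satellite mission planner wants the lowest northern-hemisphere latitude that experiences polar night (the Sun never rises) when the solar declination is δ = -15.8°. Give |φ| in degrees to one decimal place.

Polar night requires cos H₀ = −tan φ tan δ ≥ 1, i.e. tan φ tan δ ≤ −1.
The boundary is |tan φ| · |tan δ| = 1, so |φ| = 90° − |δ| = 90° − 15.8° = 74.2° in the northern hemisphere.

|φ| = 74.2°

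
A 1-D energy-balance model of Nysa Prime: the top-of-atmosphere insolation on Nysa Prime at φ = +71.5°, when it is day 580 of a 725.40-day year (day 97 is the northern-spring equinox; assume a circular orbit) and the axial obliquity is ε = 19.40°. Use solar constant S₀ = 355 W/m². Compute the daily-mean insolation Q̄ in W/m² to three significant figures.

Q̄ ≈ 1.11 W/m²

Solar longitude: λ_s = 360° × (580 − 97)/725.40 = 239.702°.
sin δ = sin 19.40° × sin 239.702° = -0.28679, so δ = -16.666°.
cos H₀ = −tan(+71.5°) tan(-16.666°) = 0.8947, H₀ = 0.4630 rad.
Bracket: H₀ sin φ sin δ + cos φ cos δ sin H₀ = 0.4630×0.94832×-0.28679 + 0.31730×0.95799×0.44663 = -0.125922 + 0.135762 = 0.009840.
Q̄ = (S₀/π) × [bracket] = (355/π) × 0.009840 = 1.112 W/m².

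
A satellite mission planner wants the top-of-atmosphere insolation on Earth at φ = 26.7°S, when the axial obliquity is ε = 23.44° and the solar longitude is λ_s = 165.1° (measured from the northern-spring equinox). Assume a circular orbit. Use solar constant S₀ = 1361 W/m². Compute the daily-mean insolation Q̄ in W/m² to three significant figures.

Solar declination: sin δ = sin ε · sin λ_s = sin 23.44° × sin 165.1° = 0.10228, so δ = +5.871°.
cos H₀ = −tan(-26.7°) tan(+5.871°) = 0.0517, H₀ = 1.5191 rad.
Bracket: H₀ sin φ sin δ + cos φ cos δ sin H₀ = 1.5191×-0.44932×0.10228 + 0.89337×0.99476×0.99866 = -0.069812 + 0.887498 = 0.817686.
Q̄ = (S₀/π) × [bracket] = (1361/π) × 0.817686 = 354.2 W/m².

Q̄ ≈ 354 W/m²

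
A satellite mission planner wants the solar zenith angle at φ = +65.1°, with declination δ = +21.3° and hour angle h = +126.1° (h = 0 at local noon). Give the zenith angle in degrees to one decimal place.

cos θ_z = sin φ sin δ + cos φ cos δ cos h = 0.329485 + -0.231127 = 0.098358.
θ_z = arccos(0.098358) = 84.4°.

θ_z = 84.4°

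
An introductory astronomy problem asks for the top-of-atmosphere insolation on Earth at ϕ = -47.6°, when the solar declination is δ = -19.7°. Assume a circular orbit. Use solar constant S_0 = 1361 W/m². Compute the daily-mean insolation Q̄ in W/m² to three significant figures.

Q̄ ≈ 466 W/m²

cos h₀ = −tan(-47.6°) tan(-19.700°) = -0.3921, h₀ = 1.9737 rad.
Bracket: h₀ sin ϕ sin δ + cos ϕ cos δ sin h₀ = 1.9737×-0.73846×-0.33710 + 0.67430×0.94147×0.91992 = 0.491323 + 0.583996 = 1.075319.
Q̄ = (S_0/π) × [bracket] = (1361/π) × 1.075319 = 465.8 W/m².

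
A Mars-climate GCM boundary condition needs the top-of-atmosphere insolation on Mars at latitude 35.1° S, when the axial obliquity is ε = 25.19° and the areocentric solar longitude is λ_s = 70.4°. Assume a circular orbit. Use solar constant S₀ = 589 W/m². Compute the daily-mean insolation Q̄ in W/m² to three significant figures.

sin δ = sin 25.19° × sin 70.4° = 0.40096, so δ = +23.638°.
cos H₀ = −tan(-35.1°) tan(+23.638°) = 0.3076, H₀ = 1.2581 rad.
Bracket: H₀ sin φ sin δ + cos φ cos δ sin H₀ = 1.2581×-0.57501×0.40096 + 0.81815×0.91610×0.95151 = -0.290063 + 0.713164 = 0.423101.
Q̄ = (S₀/π) × [bracket] = (589/π) × 0.423101 = 79.32 W/m².

Q̄ ≈ 79.3 W/m²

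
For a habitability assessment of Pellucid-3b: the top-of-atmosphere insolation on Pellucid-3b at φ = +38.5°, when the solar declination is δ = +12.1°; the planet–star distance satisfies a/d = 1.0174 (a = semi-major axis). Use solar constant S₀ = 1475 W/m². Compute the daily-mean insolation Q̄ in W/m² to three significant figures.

cos H₀ = −tan(+38.5°) tan(+12.100°) = -0.1705, H₀ = 1.7422 rad.
Bracket: H₀ sin φ sin δ + cos φ cos δ sin H₀ = 1.7422×0.62251×0.20962 + 0.78261×0.97778×0.98535 = 0.227341 + 0.754010 = 0.981351.
Inverse-square distance factor (a/d)² = 1.0174² = 1.035103.
Q̄ = (S₀/π) × 1.035103 × [bracket] = (1475/π) × 1.035103 × 0.981351 = 476.9 W/m².

Q̄ ≈ 477 W/m²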